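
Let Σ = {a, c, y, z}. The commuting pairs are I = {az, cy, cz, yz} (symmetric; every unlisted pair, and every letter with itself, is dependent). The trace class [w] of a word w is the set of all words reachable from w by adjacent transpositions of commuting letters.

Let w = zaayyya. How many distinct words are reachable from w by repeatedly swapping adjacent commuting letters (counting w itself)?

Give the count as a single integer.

7

0(z) covers ∅
1(a) covers ∅
2(a) covers 1:a
3(y) covers 2:a
4(y) covers 3:y
5(y) covers 4:y
6(a) covers 5:y
floor of heap: 0:z, 1:a
completions by unplaced set U, small U first (add the entries for U minus each lowest piece of U):
  |U|=1: {0}:1  {6}:1
  |U|=2: {0,6}:2  {5,6}:1
  |U|=3: {0,5,6}:3  {4,5,6}:1
  |U|=4: {0,4,5,6}:4  {3,4,5,6}:1
  |U|=5: {0,3,4,5,6}:5  {2,3,4,5,6}:1
  start at 0(z): 1
  start at 1(a): 6
sum over floor = 7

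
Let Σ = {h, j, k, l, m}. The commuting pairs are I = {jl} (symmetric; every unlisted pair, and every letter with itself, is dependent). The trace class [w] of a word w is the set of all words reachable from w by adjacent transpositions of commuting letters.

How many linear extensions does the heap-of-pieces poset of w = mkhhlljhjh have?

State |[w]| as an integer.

3

0(m) covers ∅
1(k) covers 0:m
2(h) covers 1:k
3(h) covers 2:h
4(l) covers 3:h
5(l) covers 4:l
6(j) covers 3:h
7(h) covers 5:l, 6:j
8(j) covers 7:h
9(h) covers 8:j
floor of heap: 0:m
completions by unplaced set U, small U first (add the entries for U minus each lowest piece of U):
  |U|=1: {9}:1
  |U|=2: {8,9}:1
  |U|=3: {7,8,9}:1
  |U|=4: {5,7,8,9}:1  {6,7,8,9}:1
  |U|=5: {4,5,7,8,9}:1  {5,6,7,8,9}:2
  |U|=6: {4,5,6,7,8,9}:3
  |U|=7: {3,4,5,6,7,8,9}:3
  |U|=8: {2,3,4,5,6,7,8,9}:3
  start at 0(m): 3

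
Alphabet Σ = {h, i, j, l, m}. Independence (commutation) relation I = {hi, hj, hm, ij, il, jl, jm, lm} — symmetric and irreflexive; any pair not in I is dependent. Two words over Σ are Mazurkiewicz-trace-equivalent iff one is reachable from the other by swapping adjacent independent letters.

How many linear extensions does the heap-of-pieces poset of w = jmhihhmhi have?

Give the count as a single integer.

630

#0=j has no predecessor
#1=m has no predecessor
#2=h has no predecessor
#3=i depends on [1:m]
#4=h depends on [2:h]
#5=h depends on [4:h]
#6=m depends on [3:i]
#7=h depends on [5:h]
#8=i depends on [6:m]
sources: [0:j, 1:m, 2:h]
N(rest) = Σ N(rest − s) over sources s of rest; N(one piece) = 1:
  size 1 → [0]=1  [7]=1  [8]=1
  size 2 → [0,7]=2  [0,8]=2  [5,7]=1  [6,8]=1  [7,8]=2
  size 3 → [0,5,7]=3  [0,6,8]=3  [0,7,8]=6  [3,6,8]=1  [4,5,7]=1  [5,7,8]=3  [6,7,8]=3
  size 4 → [0,3,6,8]=4  [0,4,5,7]=4  [0,5,7,8]=12  [0,6,7,8]=12  [1,3,6,8]=1  [2,4,5,7]=1  [3,6,7,8]=4  [4,5,7,8]=4  [5,6,7,8]=6
  size 5 → [0,1,3,6,8]=5  [0,2,4,5,7]=5  [0,3,6,7,8]=20  [0,4,5,7,8]=20  [0,5,6,7,8]=30  [1,3,6,7,8]=5  [2,4,5,7,8]=5  [3,5,6,7,8]=10  [4,5,6,7,8]=10
  size 6 → [0,1,3,6,7,8]=30  [0,2,4,5,7,8]=30  [0,3,5,6,7,8]=60  [0,4,5,6,7,8]=60  [1,3,5,6,7,8]=15  [2,4,5,6,7,8]=15  [3,4,5,6,7,8]=20
  size 7 → [0,1,3,5,6,7,8]=105  [0,2,4,5,6,7,8]=105  [0,3,4,5,6,7,8]=140  [1,3,4,5,6,7,8]=35  [2,3,4,5,6,7,8]=35
  first=0(j) contributes 70
  first=1(m) contributes 280
  first=2(h) contributes 280
|[w]| = 630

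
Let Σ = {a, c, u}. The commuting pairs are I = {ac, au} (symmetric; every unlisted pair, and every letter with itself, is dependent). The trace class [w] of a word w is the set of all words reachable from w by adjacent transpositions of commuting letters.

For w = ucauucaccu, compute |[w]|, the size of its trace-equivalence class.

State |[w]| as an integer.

drop 0:u onto floor
drop 1:c onto {0:u}
drop 2:a onto floor
drop 3:u onto {1:c}
drop 4:u onto {3:u}
drop 5:c onto {4:u}
drop 6:a onto {2:a}
drop 7:c onto {5:c}
drop 8:c onto {7:c}
drop 9:u onto {8:c}
ground layer = {0:u, 2:a}
drop-orders for the pieces not yet dropped (sum over which currently-grounded one goes next):
  1 to go: {6} 1  {9} 1
  2 to go: {2,6} 1  {6,9} 2  {8,9} 1
  3 to go: {2,6,9} 3  {6,8,9} 3  {7,8,9} 1
  4 to go: {2,6,8,9} 6  {5,7,8,9} 1  {6,7,8,9} 4
  5 to go: {2,6,7,8,9} 10  {4,5,7,8,9} 1  {5,6,7,8,9} 5
  6 to go: {2,5,6,7,8,9} 15  {3,4,5,7,8,9} 1  {4,5,6,7,8,9} 6
  7 to go: {1,3,4,5,7,8,9} 1  {2,4,5,6,7,8,9} 21  {3,4,5,6,7,8,9} 7
  8 to go: {0,1,3,4,5,7,8,9} 1  {1,3,4,5,6,7,8,9} 8  {2,3,4,5,6,7,8,9} 28
  if 0:u drops first: 36 orders
  if 2:a drops first: 9 orders
heap linearizations: 45

45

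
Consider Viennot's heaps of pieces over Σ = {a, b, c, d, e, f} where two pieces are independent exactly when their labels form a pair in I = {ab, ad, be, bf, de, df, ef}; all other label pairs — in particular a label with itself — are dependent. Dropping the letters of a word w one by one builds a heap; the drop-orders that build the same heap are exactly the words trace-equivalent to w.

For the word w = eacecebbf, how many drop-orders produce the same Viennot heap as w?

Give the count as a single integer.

0(e) covers ∅
1(a) covers 0:e
2(c) covers 1:a
3(e) covers 2:c
4(c) covers 3:e
5(e) covers 4:c
6(b) covers 4:c
7(b) covers 6:b
8(f) covers 4:c
floor of heap: 0:e
completions by unplaced set U, small U first (add the entries for U minus each lowest piece of U):
  |U|=1: {5}:1  {7}:1  {8}:1
  |U|=2: {5,7}:2  {5,8}:2  {6,7}:1  {7,8}:2
  |U|=3: {5,6,7}:3  {5,7,8}:6  {6,7,8}:3
  |U|=4: {5,6,7,8}:12
  |U|=5: {4,5,6,7,8}:12
  |U|=6: {3,4,5,6,7,8}:12
  |U|=7: {2,3,4,5,6,7,8}:12
  start at 0(e): 12

12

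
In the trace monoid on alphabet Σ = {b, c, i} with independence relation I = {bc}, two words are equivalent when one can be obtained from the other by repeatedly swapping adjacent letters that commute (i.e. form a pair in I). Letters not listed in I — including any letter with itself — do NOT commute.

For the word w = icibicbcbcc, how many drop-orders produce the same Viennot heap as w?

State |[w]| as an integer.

15

#0=i has no predecessor
#1=c depends on [0:i]
#2=i depends on [1:c]
#3=b depends on [2:i]
#4=i depends on [3:b]
#5=c depends on [4:i]
#6=b depends on [4:i]
#7=c depends on [5:c]
#8=b depends on [6:b]
#9=c depends on [7:c]
#10=c depends on [9:c]
sources: [0:i]
N(rest) = Σ N(rest − s) over sources s of rest; N(one piece) = 1:
  size 1 → [8]=1  [10]=1
  size 2 → [6,8]=1  [8,10]=2  [9,10]=1
  size 3 → [6,8,10]=3  [7,9,10]=1  [8,9,10]=3
  size 4 → [5,7,9,10]=1  [6,8,9,10]=6  [7,8,9,10]=4
  size 5 → [5,7,8,9,10]=5  [6,7,8,9,10]=10
  size 6 → [5,6,7,8,9,10]=15
  size 7 → [4,5,6,7,8,9,10]=15
  size 8 → [3,4,5,6,7,8,9,10]=15
  size 9 → [2,3,4,5,6,7,8,9,10]=15
  first=0(i) contributes 15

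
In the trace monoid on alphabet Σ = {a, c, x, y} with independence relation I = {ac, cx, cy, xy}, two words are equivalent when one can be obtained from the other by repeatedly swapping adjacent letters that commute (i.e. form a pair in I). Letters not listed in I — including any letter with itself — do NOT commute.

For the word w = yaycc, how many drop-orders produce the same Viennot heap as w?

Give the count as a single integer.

10

piece 0:y — minimal
piece 1:a rests on {0:y}
piece 2:y rests on {1:a}
piece 3:c — minimal
piece 4:c rests on {3:c}
minimal pieces: {0:y, 3:c}
ways to finish when only these pieces remain (= sum over removing one remaining piece with nothing left below it):
  1 left: {2}→1  {4}→1
  2 left: {1,2}→1  {2,4}→2  {3,4}→1
  3 left: {0,1,2}→1  {1,2,4}→3  {2,3,4}→3
  placing 0:y first → 6 extensions
  placing 3:c first → 4 extensions
total linear extensions = 10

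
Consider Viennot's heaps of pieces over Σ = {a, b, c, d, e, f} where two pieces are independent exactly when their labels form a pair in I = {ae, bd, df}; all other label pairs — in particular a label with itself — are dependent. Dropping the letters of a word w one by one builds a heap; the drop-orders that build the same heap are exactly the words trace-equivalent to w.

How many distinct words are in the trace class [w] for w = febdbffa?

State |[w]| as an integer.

0(f) covers ∅
1(e) covers 0:f
2(b) covers 1:e
3(d) covers 1:e
4(b) covers 2:b
5(f) covers 4:b
6(f) covers 5:f
7(a) covers 3:d, 6:f
floor of heap: 0:f
completions by unplaced set U, small U first (add the entries for U minus each lowest piece of U):
  |U|=1: {7}:1
  |U|=2: {3,7}:1  {6,7}:1
  |U|=3: {3,6,7}:2  {5,6,7}:1
  |U|=4: {3,5,6,7}:3  {4,5,6,7}:1
  |U|=5: {2,4,5,6,7}:1  {3,4,5,6,7}:4
  |U|=6: {2,3,4,5,6,7}:5
  start at 0(f): 5

5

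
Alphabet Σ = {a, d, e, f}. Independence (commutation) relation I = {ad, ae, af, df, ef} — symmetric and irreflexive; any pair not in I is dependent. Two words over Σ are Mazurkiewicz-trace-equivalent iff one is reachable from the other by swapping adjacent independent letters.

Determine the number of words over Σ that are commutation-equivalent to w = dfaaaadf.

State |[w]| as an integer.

420

piece 0:d — minimal
piece 1:f — minimal
piece 2:a — minimal
piece 3:a rests on {2:a}
piece 4:a rests on {3:a}
piece 5:a rests on {4:a}
piece 6:d rests on {0:d}
piece 7:f rests on {1:f}
minimal pieces: {0:d, 1:f, 2:a}
ways to finish when only these pieces remain (= sum over removing one remaining piece with nothing left below it):
  1 left: {5}→1  {6}→1  {7}→1
  2 left: {0,6}→1  {1,7}→1  {4,5}→1  {5,6}→2  {5,7}→2  {6,7}→2
  3 left: {0,5,6}→3  {0,6,7}→3  {1,5,7}→3  {1,6,7}→3  {3,4,5}→1  {4,5,6}→3  {4,5,7}→3  {5,6,7}→6
  4 left: {0,1,6,7}→6  {0,4,5,6}→6  {0,5,6,7}→12  {1,4,5,7}→6  {1,5,6,7}→12  {2,3,4,5}→1  {3,4,5,6}→4  {3,4,5,7}→4  {4,5,6,7}→12
  5 left: {0,1,5,6,7}→30  {0,3,4,5,6}→10  {0,4,5,6,7}→30  {1,3,4,5,7}→10  {1,4,5,6,7}→30  {2,3,4,5,6}→5  {2,3,4,5,7}→5  {3,4,5,6,7}→20
  6 left: {0,1,4,5,6,7}→90  {0,2,3,4,5,6}→15  {0,3,4,5,6,7}→60  {1,2,3,4,5,7}→15  {1,3,4,5,6,7}→60  {2,3,4,5,6,7}→30
  placing 0:d first → 105 extensions
  placing 1:f first → 105 extensions
  placing 2:a first → 210 extensions
total linear extensions = 420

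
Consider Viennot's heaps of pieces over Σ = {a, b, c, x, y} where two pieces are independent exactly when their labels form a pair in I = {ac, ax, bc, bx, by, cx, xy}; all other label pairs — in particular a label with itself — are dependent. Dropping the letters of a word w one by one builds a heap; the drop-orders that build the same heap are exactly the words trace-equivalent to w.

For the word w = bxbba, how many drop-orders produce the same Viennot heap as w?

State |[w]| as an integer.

5

0(b) covers ∅
1(x) covers ∅
2(b) covers 0:b
3(b) covers 2:b
4(a) covers 3:b
floor of heap: 0:b, 1:x
completions by unplaced set U, small U first (add the entries for U minus each lowest piece of U):
  |U|=1: {1}:1  {4}:1
  |U|=2: {1,4}:2  {3,4}:1
  |U|=3: {1,3,4}:3  {2,3,4}:1
  start at 0(b): 4
  start at 1(x): 1
sum over floor = 5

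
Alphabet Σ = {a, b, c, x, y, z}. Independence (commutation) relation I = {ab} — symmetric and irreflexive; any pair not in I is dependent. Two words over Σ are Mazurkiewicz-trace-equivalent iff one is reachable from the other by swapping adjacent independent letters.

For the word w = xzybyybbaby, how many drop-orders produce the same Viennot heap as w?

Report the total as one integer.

4

#0=x has no predecessor
#1=z depends on [0:x]
#2=y depends on [1:z]
#3=b depends on [2:y]
#4=y depends on [3:b]
#5=y depends on [4:y]
#6=b depends on [5:y]
#7=b depends on [6:b]
#8=a depends on [5:y]
#9=b depends on [7:b]
#10=y depends on [8:a, 9:b]
sources: [0:x]
N(rest) = Σ N(rest − s) over sources s of rest; N(one piece) = 1:
  size 1 → [10]=1
  size 2 → [8,10]=1  [9,10]=1
  size 3 → [7,9,10]=1  [8,9,10]=2
  size 4 → [6,7,9,10]=1  [7,8,9,10]=3
  size 5 → [6,7,8,9,10]=4
  size 6 → [5,6,7,8,9,10]=4
  size 7 → [4,5,6,7,8,9,10]=4
  size 8 → [3,4,5,6,7,8,9,10]=4
  size 9 → [2,3,4,5,6,7,8,9,10]=4
  first=0(x) contributes 4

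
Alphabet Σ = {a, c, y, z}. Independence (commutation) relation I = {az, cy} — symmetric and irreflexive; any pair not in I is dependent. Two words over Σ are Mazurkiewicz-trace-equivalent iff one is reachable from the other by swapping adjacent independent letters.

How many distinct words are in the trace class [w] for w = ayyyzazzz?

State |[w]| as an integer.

5

#0=a has no predecessor
#1=y depends on [0:a]
#2=y depends on [1:y]
#3=y depends on [2:y]
#4=z depends on [3:y]
#5=a depends on [3:y]
#6=z depends on [4:z]
#7=z depends on [6:z]
#8=z depends on [7:z]
sources: [0:a]
N(rest) = Σ N(rest − s) over sources s of rest; N(one piece) = 1:
  size 1 → [5]=1  [8]=1
  size 2 → [5,8]=2  [7,8]=1
  size 3 → [5,7,8]=3  [6,7,8]=1
  size 4 → [4,6,7,8]=1  [5,6,7,8]=4
  size 5 → [4,5,6,7,8]=5
  size 6 → [3,4,5,6,7,8]=5
  size 7 → [2,3,4,5,6,7,8]=5
  first=0(a) contributes 5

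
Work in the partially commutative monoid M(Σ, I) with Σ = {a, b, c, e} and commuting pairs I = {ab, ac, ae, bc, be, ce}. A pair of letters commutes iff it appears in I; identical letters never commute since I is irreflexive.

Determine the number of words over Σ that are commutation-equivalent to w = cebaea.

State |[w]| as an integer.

180

drop 0:c onto floor
drop 1:e onto floor
drop 2:b onto floor
drop 3:a onto floor
drop 4:e onto {1:e}
drop 5:a onto {3:a}
ground layer = {0:c, 1:e, 2:b, 3:a}
drop-orders for the pieces not yet dropped (sum over which currently-grounded one goes next):
  1 to go: {0} 1  {2} 1  {4} 1  {5} 1
  2 to go: {0,2} 2  {0,4} 2  {0,5} 2  {1,4} 1  {2,4} 2  {2,5} 2  {3,5} 1  {4,5} 2
  3 to go: {0,1,4} 3  {0,2,4} 6  {0,2,5} 6  {0,3,5} 3  {0,4,5} 6  {1,2,4} 3  {1,4,5} 3  {2,3,5} 3  {2,4,5} 6  {3,4,5} 3
  4 to go: {0,1,2,4} 12  {0,1,4,5} 12  {0,2,3,5} 12  {0,2,4,5} 24  {0,3,4,5} 12  {1,2,4,5} 12  {1,3,4,5} 6  {2,3,4,5} 12
  if 0:c drops first: 30 orders
  if 1:e drops first: 60 orders
  if 2:b drops first: 30 orders
  if 3:a drops first: 60 orders
heap linearizations: 180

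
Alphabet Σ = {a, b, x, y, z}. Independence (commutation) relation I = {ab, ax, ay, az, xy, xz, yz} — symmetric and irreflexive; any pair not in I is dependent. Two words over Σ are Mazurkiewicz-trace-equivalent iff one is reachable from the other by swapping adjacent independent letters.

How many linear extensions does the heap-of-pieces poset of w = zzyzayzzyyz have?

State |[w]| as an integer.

#0=z has no predecessor
#1=z depends on [0:z]
#2=y has no predecessor
#3=z depends on [1:z]
#4=a has no predecessor
#5=y depends on [2:y]
#6=z depends on [3:z]
#7=z depends on [6:z]
#8=y depends on [5:y]
#9=y depends on [8:y]
#10=z depends on [7:z]
sources: [0:z, 2:y, 4:a]
N(rest) = Σ N(rest − s) over sources s of rest; N(one piece) = 1:
  size 1 → [4]=1  [9]=1  [10]=1
  size 2 → [4,9]=2  [4,10]=2  [7,10]=1  [8,9]=1  [9,10]=2
  size 3 → [4,7,10]=3  [4,8,9]=3  [4,9,10]=6  [5,8,9]=1  [6,7,10]=1  [7,9,10]=3  [8,9,10]=3
  size 4 → [2,5,8,9]=1  [3,6,7,10]=1  [4,5,8,9]=4  [4,6,7,10]=4  [4,7,9,10]=12  [4,8,9,10]=12  [5,8,9,10]=4  [6,7,9,10]=4  [7,8,9,10]=6
  size 5 → [1,3,6,7,10]=1  [2,4,5,8,9]=5  [2,5,8,9,10]=5  [3,4,6,7,10]=5  [3,6,7,9,10]=5  [4,5,8,9,10]=20  [4,6,7,9,10]=20  [4,7,8,9,10]=30  [5,7,8,9,10]=10  [6,7,8,9,10]=10
  size 6 → [0,1,3,6,7,10]=1  [1,3,4,6,7,10]=6  [1,3,6,7,9,10]=6  [2,4,5,8,9,10]=30  [2,5,7,8,9,10]=15  [3,4,6,7,9,10]=30  [3,6,7,8,9,10]=15  [4,5,7,8,9,10]=60  [4,6,7,8,9,10]=60  [5,6,7,8,9,10]=20
  size 7 → [0,1,3,4,6,7,10]=7  [0,1,3,6,7,9,10]=7  [1,3,4,6,7,9,10]=42  [1,3,6,7,8,9,10]=21  [2,4,5,7,8,9,10]=105  [2,5,6,7,8,9,10]=35  [3,4,6,7,8,9,10]=105  [3,5,6,7,8,9,10]=35  [4,5,6,7,8,9,10]=140
  size 8 → [0,1,3,4,6,7,9,10]=56  [0,1,3,6,7,8,9,10]=28  [1,3,4,6,7,8,9,10]=168  [1,3,5,6,7,8,9,10]=56  [2,3,5,6,7,8,9,10]=70  [2,4,5,6,7,8,9,10]=280  [3,4,5,6,7,8,9,10]=280
  size 9 → [0,1,3,4,6,7,8,9,10]=252  [0,1,3,5,6,7,8,9,10]=84  [1,2,3,5,6,7,8,9,10]=126  [1,3,4,5,6,7,8,9,10]=504  [2,3,4,5,6,7,8,9,10]=630
  first=0(z) contributes 1260
  first=2(y) contributes 840
  first=4(a) contributes 210
|[w]| = 2310

2310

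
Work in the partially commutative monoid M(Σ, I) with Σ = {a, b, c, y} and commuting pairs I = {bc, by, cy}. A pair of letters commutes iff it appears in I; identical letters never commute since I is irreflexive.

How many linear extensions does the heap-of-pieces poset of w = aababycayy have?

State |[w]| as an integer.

6

piece 0:a — minimal
piece 1:a rests on {0:a}
piece 2:b rests on {1:a}
piece 3:a rests on {2:b}
piece 4:b rests on {3:a}
piece 5:y rests on {3:a}
piece 6:c rests on {3:a}
piece 7:a rests on {4:b, 5:y, 6:c}
piece 8:y rests on {7:a}
piece 9:y rests on {8:y}
minimal pieces: {0:a}
ways to finish when only these pieces remain (= sum over removing one remaining piece with nothing left below it):
  1 left: {9}→1
  2 left: {8,9}→1
  3 left: {7,8,9}→1
  4 left: {4,7,8,9}→1  {5,7,8,9}→1  {6,7,8,9}→1
  5 left: {4,5,7,8,9}→2  {4,6,7,8,9}→2  {5,6,7,8,9}→2
  6 left: {4,5,6,7,8,9}→6
  7 left: {3,4,5,6,7,8,9}→6
  8 left: {2,3,4,5,6,7,8,9}→6
  placing 0:a first → 6 extensions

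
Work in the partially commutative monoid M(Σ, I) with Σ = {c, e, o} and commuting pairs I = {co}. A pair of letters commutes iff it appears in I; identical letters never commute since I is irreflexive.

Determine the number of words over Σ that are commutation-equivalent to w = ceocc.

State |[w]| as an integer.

#0=c has no predecessor
#1=e depends on [0:c]
#2=o depends on [1:e]
#3=c depends on [1:e]
#4=c depends on [3:c]
sources: [0:c]
N(rest) = Σ N(rest − s) over sources s of rest; N(one piece) = 1:
  size 1 → [2]=1  [4]=1
  size 2 → [2,4]=2  [3,4]=1
  size 3 → [2,3,4]=3
  first=0(c) contributes 3

3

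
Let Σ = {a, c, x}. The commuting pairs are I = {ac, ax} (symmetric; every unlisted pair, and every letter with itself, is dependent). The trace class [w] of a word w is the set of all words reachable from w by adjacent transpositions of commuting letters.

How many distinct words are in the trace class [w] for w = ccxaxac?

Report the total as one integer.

21

drop 0:c onto floor
drop 1:c onto {0:c}
drop 2:x onto {1:c}
drop 3:a onto floor
drop 4:x onto {2:x}
drop 5:a onto {3:a}
drop 6:c onto {4:x}
ground layer = {0:c, 3:a}
drop-orders for the pieces not yet dropped (sum over which currently-grounded one goes next):
  1 to go: {5} 1  {6} 1
  2 to go: {3,5} 1  {4,6} 1  {5,6} 2
  3 to go: {2,4,6} 1  {3,5,6} 3  {4,5,6} 3
  4 to go: {1,2,4,6} 1  {2,4,5,6} 4  {3,4,5,6} 6
  5 to go: {0,1,2,4,6} 1  {1,2,4,5,6} 5  {2,3,4,5,6} 10
  if 0:c drops first: 15 orders
  if 3:a drops first: 6 orders
heap linearizations: 21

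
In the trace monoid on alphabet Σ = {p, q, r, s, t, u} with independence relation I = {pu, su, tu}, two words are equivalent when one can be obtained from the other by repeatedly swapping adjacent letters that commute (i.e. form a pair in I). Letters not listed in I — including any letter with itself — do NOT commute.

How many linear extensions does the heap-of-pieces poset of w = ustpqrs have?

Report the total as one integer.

piece 0:u — minimal
piece 1:s — minimal
piece 2:t rests on {1:s}
piece 3:p rests on {2:t}
piece 4:q rests on {0:u, 3:p}
piece 5:r rests on {4:q}
piece 6:s rests on {5:r}
minimal pieces: {0:u, 1:s}
ways to finish when only these pieces remain (= sum over removing one remaining piece with nothing left below it):
  1 left: {6}→1
  2 left: {5,6}→1
  3 left: {4,5,6}→1
  4 left: {0,4,5,6}→1  {3,4,5,6}→1
  5 left: {0,3,4,5,6}→2  {2,3,4,5,6}→1
  placing 0:u first → 1 extensions
  placing 1:s first → 3 extensions
total linear extensions = 4

4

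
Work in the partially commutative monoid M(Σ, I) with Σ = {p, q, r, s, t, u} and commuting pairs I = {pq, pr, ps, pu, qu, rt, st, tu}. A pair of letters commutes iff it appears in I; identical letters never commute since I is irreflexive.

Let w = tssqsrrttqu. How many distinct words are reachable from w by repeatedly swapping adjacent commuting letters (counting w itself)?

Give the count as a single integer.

0(t) covers ∅
1(s) covers ∅
2(s) covers 1:s
3(q) covers 0:t, 2:s
4(s) covers 3:q
5(r) covers 4:s
6(r) covers 5:r
7(t) covers 3:q
8(t) covers 7:t
9(q) covers 6:r, 8:t
10(u) covers 6:r
floor of heap: 0:t, 1:s
completions by unplaced set U, small U first (add the entries for U minus each lowest piece of U):
  |U|=1: {9}:1  {10}:1
  |U|=2: {8,9}:1  {9,10}:2
  |U|=3: {6,9,10}:2  {7,8,9}:1  {8,9,10}:3
  |U|=4: {5,6,9,10}:2  {6,8,9,10}:5  {7,8,9,10}:4
  |U|=5: {4,5,6,9,10}:2  {5,6,8,9,10}:7  {6,7,8,9,10}:9
  |U|=6: {4,5,6,8,9,10}:9  {5,6,7,8,9,10}:16
  |U|=7: {4,5,6,7,8,9,10}:25
  |U|=8: {3,4,5,6,7,8,9,10}:25
  |U|=9: {0,3,4,5,6,7,8,9,10}:25  {2,3,4,5,6,7,8,9,10}:25
  start at 0(t): 25
  start at 1(s): 50
sum over floor = 75

75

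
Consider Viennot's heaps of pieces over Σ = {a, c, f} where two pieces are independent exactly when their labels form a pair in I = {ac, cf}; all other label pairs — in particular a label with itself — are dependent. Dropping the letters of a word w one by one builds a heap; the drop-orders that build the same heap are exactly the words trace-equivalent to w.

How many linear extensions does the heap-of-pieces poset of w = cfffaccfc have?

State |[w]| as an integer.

0(c) covers ∅
1(f) covers ∅
2(f) covers 1:f
3(f) covers 2:f
4(a) covers 3:f
5(c) covers 0:c
6(c) covers 5:c
7(f) covers 4:a
8(c) covers 6:c
floor of heap: 0:c, 1:f
completions by unplaced set U, small U first (add the entries for U minus each lowest piece of U):
  |U|=1: {7}:1  {8}:1
  |U|=2: {4,7}:1  {6,8}:1  {7,8}:2
  |U|=3: {3,4,7}:1  {4,7,8}:3  {5,6,8}:1  {6,7,8}:3
  |U|=4: {0,5,6,8}:1  {2,3,4,7}:1  {3,4,7,8}:4  {4,6,7,8}:6  {5,6,7,8}:4
  |U|=5: {0,5,6,7,8}:5  {1,2,3,4,7}:1  {2,3,4,7,8}:5  {3,4,6,7,8}:10  {4,5,6,7,8}:10
  |U|=6: {0,4,5,6,7,8}:15  {1,2,3,4,7,8}:6  {2,3,4,6,7,8}:15  {3,4,5,6,7,8}:20
  |U|=7: {0,3,4,5,6,7,8}:35  {1,2,3,4,6,7,8}:21  {2,3,4,5,6,7,8}:35
  start at 0(c): 56
  start at 1(f): 70
sum over floor = 126

126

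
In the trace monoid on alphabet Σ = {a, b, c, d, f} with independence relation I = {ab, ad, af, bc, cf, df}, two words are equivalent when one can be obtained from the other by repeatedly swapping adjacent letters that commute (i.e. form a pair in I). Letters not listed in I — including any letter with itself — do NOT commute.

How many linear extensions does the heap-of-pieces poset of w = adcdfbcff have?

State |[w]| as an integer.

42

piece 0:a — minimal
piece 1:d — minimal
piece 2:c rests on {0:a, 1:d}
piece 3:d rests on {2:c}
piece 4:f — minimal
piece 5:b rests on {3:d, 4:f}
piece 6:c rests on {3:d}
piece 7:f rests on {5:b}
piece 8:f rests on {7:f}
minimal pieces: {0:a, 1:d, 4:f}
ways to finish when only these pieces remain (= sum over removing one remaining piece with nothing left below it):
  1 left: {6}→1  {8}→1
  2 left: {6,8}→2  {7,8}→1
  3 left: {5,7,8}→1  {6,7,8}→3
  4 left: {4,5,7,8}→1  {5,6,7,8}→4
  5 left: {3,5,6,7,8}→4  {4,5,6,7,8}→5
  6 left: {2,3,5,6,7,8}→4  {3,4,5,6,7,8}→9
  7 left: {0,2,3,5,6,7,8}→4  {1,2,3,5,6,7,8}→4  {2,3,4,5,6,7,8}→13
  placing 0:a first → 17 extensions
  placing 1:d first → 17 extensions
  placing 4:f first → 8 extensions
total linear extensions = 42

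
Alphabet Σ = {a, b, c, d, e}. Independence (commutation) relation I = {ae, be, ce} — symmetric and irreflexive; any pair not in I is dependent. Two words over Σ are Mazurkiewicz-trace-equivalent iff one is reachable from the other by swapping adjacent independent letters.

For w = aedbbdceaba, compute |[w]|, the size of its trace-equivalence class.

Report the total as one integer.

10

piece 0:a — minimal
piece 1:e — minimal
piece 2:d rests on {0:a, 1:e}
piece 3:b rests on {2:d}
piece 4:b rests on {3:b}
piece 5:d rests on {4:b}
piece 6:c rests on {5:d}
piece 7:e rests on {5:d}
piece 8:a rests on {6:c}
piece 9:b rests on {8:a}
piece 10:a rests on {9:b}
minimal pieces: {0:a, 1:e}
ways to finish when only these pieces remain (= sum over removing one remaining piece with nothing left below it):
  1 left: {7}→1  {10}→1
  2 left: {7,10}→2  {9,10}→1
  3 left: {7,9,10}→3  {8,9,10}→1
  4 left: {6,8,9,10}→1  {7,8,9,10}→4
  5 left: {6,7,8,9,10}→5
  6 left: {5,6,7,8,9,10}→5
  7 left: {4,5,6,7,8,9,10}→5
  8 left: {3,4,5,6,7,8,9,10}→5
  9 left: {2,3,4,5,6,7,8,9,10}→5
  placing 0:a first → 5 extensions
  placing 1:e first → 5 extensions
total linear extensions = 10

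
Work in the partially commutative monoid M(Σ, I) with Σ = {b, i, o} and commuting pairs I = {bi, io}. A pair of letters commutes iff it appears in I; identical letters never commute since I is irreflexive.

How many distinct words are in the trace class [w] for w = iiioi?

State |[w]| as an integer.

5

#0=i has no predecessor
#1=i depends on [0:i]
#2=i depends on [1:i]
#3=o has no predecessor
#4=i depends on [2:i]
sources: [0:i, 3:o]
N(rest) = Σ N(rest − s) over sources s of rest; N(one piece) = 1:
  size 1 → [3]=1  [4]=1
  size 2 → [2,4]=1  [3,4]=2
  size 3 → [1,2,4]=1  [2,3,4]=3
  first=0(i) contributes 4
  first=3(o) contributes 1
|[w]| = 5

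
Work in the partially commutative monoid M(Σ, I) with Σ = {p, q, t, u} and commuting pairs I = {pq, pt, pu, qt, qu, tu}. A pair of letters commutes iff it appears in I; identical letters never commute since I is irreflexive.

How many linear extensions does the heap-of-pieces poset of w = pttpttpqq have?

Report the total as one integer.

drop 0:p onto floor
drop 1:t onto floor
drop 2:t onto {1:t}
drop 3:p onto {0:p}
drop 4:t onto {2:t}
drop 5:t onto {4:t}
drop 6:p onto {3:p}
drop 7:q onto floor
drop 8:q onto {7:q}
ground layer = {0:p, 1:t, 7:q}
drop-orders for the pieces not yet dropped (sum over which currently-grounded one goes next):
  1 to go: {5} 1  {6} 1  {8} 1
  2 to go: {3,6} 1  {4,5} 1  {5,6} 2  {5,8} 2  {6,8} 2  {7,8} 1
  3 to go: {0,3,6} 1  {2,4,5} 1  {3,5,6} 3  {3,6,8} 3  {4,5,6} 3  {4,5,8} 3  {5,6,8} 6  {5,7,8} 3  {6,7,8} 3
  4 to go: {0,3,5,6} 4  {0,3,6,8} 4  {1,2,4,5} 1  {2,4,5,6} 4  {2,4,5,8} 4  {3,4,5,6} 6  {3,5,6,8} 12  {3,6,7,8} 6  {4,5,6,8} 12  {4,5,7,8} 6  {5,6,7,8} 12
  5 to go: {0,3,4,5,6} 10  {0,3,5,6,8} 20  {0,3,6,7,8} 10  {1,2,4,5,6} 5  {1,2,4,5,8} 5  {2,3,4,5,6} 10  {2,4,5,6,8} 20  {2,4,5,7,8} 10  {3,4,5,6,8} 30  {3,5,6,7,8} 30  {4,5,6,7,8} 30
  6 to go: {0,2,3,4,5,6} 20  {0,3,4,5,6,8} 60  {0,3,5,6,7,8} 60  {1,2,3,4,5,6} 15  {1,2,4,5,6,8} 30  {1,2,4,5,7,8} 15  {2,3,4,5,6,8} 60  {2,4,5,6,7,8} 60  {3,4,5,6,7,8} 90
  7 to go: {0,1,2,3,4,5,6} 35  {0,2,3,4,5,6,8} 140  {0,3,4,5,6,7,8} 210  {1,2,3,4,5,6,8} 105  {1,2,4,5,6,7,8} 105  {2,3,4,5,6,7,8} 210
  if 0:p drops first: 420 orders
  if 1:t drops first: 560 orders
  if 7:q drops first: 280 orders
heap linearizations: 1260

1260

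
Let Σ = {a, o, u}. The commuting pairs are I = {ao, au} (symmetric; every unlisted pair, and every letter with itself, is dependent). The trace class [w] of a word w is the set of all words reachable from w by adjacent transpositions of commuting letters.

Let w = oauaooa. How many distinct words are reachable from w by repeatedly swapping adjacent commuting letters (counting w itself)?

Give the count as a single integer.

piece 0:o — minimal
piece 1:a — minimal
piece 2:u rests on {0:o}
piece 3:a rests on {1:a}
piece 4:o rests on {2:u}
piece 5:o rests on {4:o}
piece 6:a rests on {3:a}
minimal pieces: {0:o, 1:a}
ways to finish when only these pieces remain (= sum over removing one remaining piece with nothing left below it):
  1 left: {5}→1  {6}→1
  2 left: {3,6}→1  {4,5}→1  {5,6}→2
  3 left: {1,3,6}→1  {2,4,5}→1  {3,5,6}→3  {4,5,6}→3
  4 left: {0,2,4,5}→1  {1,3,5,6}→4  {2,4,5,6}→4  {3,4,5,6}→6
  5 left: {0,2,4,5,6}→5  {1,3,4,5,6}→10  {2,3,4,5,6}→10
  placing 0:o first → 20 extensions
  placing 1:a first → 15 extensions
total linear extensions = 35

35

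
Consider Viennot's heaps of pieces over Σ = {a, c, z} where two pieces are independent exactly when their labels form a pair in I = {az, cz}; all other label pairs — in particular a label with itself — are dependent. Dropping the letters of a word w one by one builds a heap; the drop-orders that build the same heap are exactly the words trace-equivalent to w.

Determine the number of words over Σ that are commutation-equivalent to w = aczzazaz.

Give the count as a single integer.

70

drop 0:a onto floor
drop 1:c onto {0:a}
drop 2:z onto floor
drop 3:z onto {2:z}
drop 4:a onto {1:c}
drop 5:z onto {3:z}
drop 6:a onto {4:a}
drop 7:z onto {5:z}
ground layer = {0:a, 2:z}
drop-orders for the pieces not yet dropped (sum over which currently-grounded one goes next):
  1 to go: {6} 1  {7} 1
  2 to go: {4,6} 1  {5,7} 1  {6,7} 2
  3 to go: {1,4,6} 1  {3,5,7} 1  {4,6,7} 3  {5,6,7} 3
  4 to go: {0,1,4,6} 1  {1,4,6,7} 4  {2,3,5,7} 1  {3,5,6,7} 4  {4,5,6,7} 6
  5 to go: {0,1,4,6,7} 5  {1,4,5,6,7} 10  {2,3,5,6,7} 5  {3,4,5,6,7} 10
  6 to go: {0,1,4,5,6,7} 15  {1,3,4,5,6,7} 20  {2,3,4,5,6,7} 15
  if 0:a drops first: 35 orders
  if 2:z drops first: 35 orders
heap linearizations: 70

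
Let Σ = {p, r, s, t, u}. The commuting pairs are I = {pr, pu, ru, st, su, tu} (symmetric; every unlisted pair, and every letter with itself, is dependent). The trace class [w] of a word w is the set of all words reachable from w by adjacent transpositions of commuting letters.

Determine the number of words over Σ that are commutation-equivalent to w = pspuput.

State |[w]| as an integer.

21

0(p) covers ∅
1(s) covers 0:p
2(p) covers 1:s
3(u) covers ∅
4(p) covers 2:p
5(u) covers 3:u
6(t) covers 4:p
floor of heap: 0:p, 3:u
completions by unplaced set U, small U first (add the entries for U minus each lowest piece of U):
  |U|=1: {5}:1  {6}:1
  |U|=2: {3,5}:1  {4,6}:1  {5,6}:2
  |U|=3: {2,4,6}:1  {3,5,6}:3  {4,5,6}:3
  |U|=4: {1,2,4,6}:1  {2,4,5,6}:4  {3,4,5,6}:6
  |U|=5: {0,1,2,4,6}:1  {1,2,4,5,6}:5  {2,3,4,5,6}:10
  start at 0(p): 15
  start at 3(u): 6
sum over floor = 21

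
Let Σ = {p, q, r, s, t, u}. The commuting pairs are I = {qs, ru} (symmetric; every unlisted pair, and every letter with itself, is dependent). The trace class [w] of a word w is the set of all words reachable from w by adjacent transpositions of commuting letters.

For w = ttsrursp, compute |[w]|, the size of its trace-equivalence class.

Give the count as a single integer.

0(t) covers ∅
1(t) covers 0:t
2(s) covers 1:t
3(r) covers 2:s
4(u) covers 2:s
5(r) covers 3:r
6(s) covers 4:u, 5:r
7(p) covers 6:s
floor of heap: 0:t
completions by unplaced set U, small U first (add the entries for U minus each lowest piece of U):
  |U|=1: {7}:1
  |U|=2: {6,7}:1
  |U|=3: {4,6,7}:1  {5,6,7}:1
  |U|=4: {3,5,6,7}:1  {4,5,6,7}:2
  |U|=5: {3,4,5,6,7}:3
  |U|=6: {2,3,4,5,6,7}:3
  start at 0(t): 3

3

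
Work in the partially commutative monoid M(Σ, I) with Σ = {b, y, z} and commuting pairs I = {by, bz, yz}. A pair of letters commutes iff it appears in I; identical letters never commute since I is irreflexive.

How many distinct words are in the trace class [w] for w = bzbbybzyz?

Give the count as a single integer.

1260

0(b) covers ∅
1(z) covers ∅
2(b) covers 0:b
3(b) covers 2:b
4(y) covers ∅
5(b) covers 3:b
6(z) covers 1:z
7(y) covers 4:y
8(z) covers 6:z
floor of heap: 0:b, 1:z, 4:y
completions by unplaced set U, small U first (add the entries for U minus each lowest piece of U):
  |U|=1: {5}:1  {7}:1  {8}:1
  |U|=2: {3,5}:1  {4,7}:1  {5,7}:2  {5,8}:2  {6,8}:1  {7,8}:2
  |U|=3: {1,6,8}:1  {2,3,5}:1  {3,5,7}:3  {3,5,8}:3  {4,5,7}:3  {4,7,8}:3  {5,6,8}:3  {5,7,8}:6  {6,7,8}:3
  |U|=4: {0,2,3,5}:1  {1,5,6,8}:4  {1,6,7,8}:4  {2,3,5,7}:4  {2,3,5,8}:4  {3,4,5,7}:6  {3,5,6,8}:6  {3,5,7,8}:12  {4,5,7,8}:12  {4,6,7,8}:6  {5,6,7,8}:12
  |U|=5: {0,2,3,5,7}:5  {0,2,3,5,8}:5  {1,3,5,6,8}:10  {1,4,6,7,8}:10  {1,5,6,7,8}:20  {2,3,4,5,7}:10  {2,3,5,6,8}:10  {2,3,5,7,8}:20  {3,4,5,7,8}:30  {3,5,6,7,8}:30  {4,5,6,7,8}:30
  |U|=6: {0,2,3,4,5,7}:15  {0,2,3,5,6,8}:15  {0,2,3,5,7,8}:30  {1,2,3,5,6,8}:20  {1,3,5,6,7,8}:60  {1,4,5,6,7,8}:60  {2,3,4,5,7,8}:60  {2,3,5,6,7,8}:60  {3,4,5,6,7,8}:90
  |U|=7: {0,1,2,3,5,6,8}:35  {0,2,3,4,5,7,8}:105  {0,2,3,5,6,7,8}:105  {1,2,3,5,6,7,8}:140  {1,3,4,5,6,7,8}:210  {2,3,4,5,6,7,8}:210
  start at 0(b): 560
  start at 1(z): 420
  start at 4(y): 280
sum over floor = 1260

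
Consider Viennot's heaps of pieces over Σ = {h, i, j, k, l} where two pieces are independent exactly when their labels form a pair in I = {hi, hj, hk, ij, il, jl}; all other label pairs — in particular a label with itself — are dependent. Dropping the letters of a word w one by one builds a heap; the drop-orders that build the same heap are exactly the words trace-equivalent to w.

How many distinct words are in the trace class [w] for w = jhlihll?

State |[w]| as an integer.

42

piece 0:j — minimal
piece 1:h — minimal
piece 2:l rests on {1:h}
piece 3:i — minimal
piece 4:h rests on {2:l}
piece 5:l rests on {4:h}
piece 6:l rests on {5:l}
minimal pieces: {0:j, 1:h, 3:i}
ways to finish when only these pieces remain (= sum over removing one remaining piece with nothing left below it):
  1 left: {0}→1  {3}→1  {6}→1
  2 left: {0,3}→2  {0,6}→2  {3,6}→2  {5,6}→1
  3 left: {0,3,6}→6  {0,5,6}→3  {3,5,6}→3  {4,5,6}→1
  4 left: {0,3,5,6}→12  {0,4,5,6}→4  {2,4,5,6}→1  {3,4,5,6}→4
  5 left: {0,2,4,5,6}→5  {0,3,4,5,6}→20  {1,2,4,5,6}→1  {2,3,4,5,6}→5
  placing 0:j first → 6 extensions
  placing 1:h first → 30 extensions
  placing 3:i first → 6 extensions
total linear extensions = 42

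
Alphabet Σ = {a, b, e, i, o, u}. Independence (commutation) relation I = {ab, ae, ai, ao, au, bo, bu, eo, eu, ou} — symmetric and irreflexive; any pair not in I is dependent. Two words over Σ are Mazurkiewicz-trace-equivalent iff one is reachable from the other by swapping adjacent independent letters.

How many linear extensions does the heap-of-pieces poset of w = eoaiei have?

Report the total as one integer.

0(e) covers ∅
1(o) covers ∅
2(a) covers ∅
3(i) covers 0:e, 1:o
4(e) covers 3:i
5(i) covers 4:e
floor of heap: 0:e, 1:o, 2:a
completions by unplaced set U, small U first (add the entries for U minus each lowest piece of U):
  |U|=1: {2}:1  {5}:1
  |U|=2: {2,5}:2  {4,5}:1
  |U|=3: {2,4,5}:3  {3,4,5}:1
  |U|=4: {0,3,4,5}:1  {1,3,4,5}:1  {2,3,4,5}:4
  start at 0(e): 5
  start at 1(o): 5
  start at 2(a): 2
sum over floor = 12

12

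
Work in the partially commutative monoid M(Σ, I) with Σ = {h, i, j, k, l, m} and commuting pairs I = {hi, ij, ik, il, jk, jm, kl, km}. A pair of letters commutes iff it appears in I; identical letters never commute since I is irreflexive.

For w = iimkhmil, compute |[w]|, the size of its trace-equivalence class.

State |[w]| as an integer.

piece 0:i — minimal
piece 1:i rests on {0:i}
piece 2:m rests on {1:i}
piece 3:k — minimal
piece 4:h rests on {2:m, 3:k}
piece 5:m rests on {4:h}
piece 6:i rests on {5:m}
piece 7:l rests on {5:m}
minimal pieces: {0:i, 3:k}
ways to finish when only these pieces remain (= sum over removing one remaining piece with nothing left below it):
  1 left: {6}→1  {7}→1
  2 left: {6,7}→2
  3 left: {5,6,7}→2
  4 left: {4,5,6,7}→2
  5 left: {2,4,5,6,7}→2  {3,4,5,6,7}→2
  6 left: {1,2,4,5,6,7}→2  {2,3,4,5,6,7}→4
  placing 0:i first → 6 extensions
  placing 3:k first → 2 extensions
total linear extensions = 8

8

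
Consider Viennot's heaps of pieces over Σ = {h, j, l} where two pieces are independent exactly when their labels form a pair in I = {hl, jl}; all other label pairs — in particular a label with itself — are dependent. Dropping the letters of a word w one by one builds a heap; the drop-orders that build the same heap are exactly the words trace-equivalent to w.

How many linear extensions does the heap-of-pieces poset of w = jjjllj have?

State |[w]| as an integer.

drop 0:j onto floor
drop 1:j onto {0:j}
drop 2:j onto {1:j}
drop 3:l onto floor
drop 4:l onto {3:l}
drop 5:j onto {2:j}
ground layer = {0:j, 3:l}
drop-orders for the pieces not yet dropped (sum over which currently-grounded one goes next):
  1 to go: {4} 1  {5} 1
  2 to go: {2,5} 1  {3,4} 1  {4,5} 2
  3 to go: {1,2,5} 1  {2,4,5} 3  {3,4,5} 3
  4 to go: {0,1,2,5} 1  {1,2,4,5} 4  {2,3,4,5} 6
  if 0:j drops first: 10 orders
  if 3:l drops first: 5 orders
heap linearizations: 15

15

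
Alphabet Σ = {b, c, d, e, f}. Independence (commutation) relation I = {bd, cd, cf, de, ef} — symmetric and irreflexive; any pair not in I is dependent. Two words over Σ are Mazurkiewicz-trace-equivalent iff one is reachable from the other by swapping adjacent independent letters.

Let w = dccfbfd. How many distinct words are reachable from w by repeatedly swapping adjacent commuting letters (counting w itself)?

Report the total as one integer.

#0=d has no predecessor
#1=c has no predecessor
#2=c depends on [1:c]
#3=f depends on [0:d]
#4=b depends on [2:c, 3:f]
#5=f depends on [4:b]
#6=d depends on [5:f]
sources: [0:d, 1:c]
N(rest) = Σ N(rest − s) over sources s of rest; N(one piece) = 1:
  size 1 → [6]=1
  size 2 → [5,6]=1
  size 3 → [4,5,6]=1
  size 4 → [2,4,5,6]=1  [3,4,5,6]=1
  size 5 → [0,3,4,5,6]=1  [1,2,4,5,6]=1  [2,3,4,5,6]=2
  first=0(d) contributes 3
  first=1(c) contributes 3
|[w]| = 6

6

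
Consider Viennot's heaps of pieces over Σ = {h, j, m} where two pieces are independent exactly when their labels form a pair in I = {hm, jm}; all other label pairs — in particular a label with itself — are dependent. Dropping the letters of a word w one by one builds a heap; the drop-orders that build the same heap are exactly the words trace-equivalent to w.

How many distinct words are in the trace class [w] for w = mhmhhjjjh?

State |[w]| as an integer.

36

0(m) covers ∅
1(h) covers ∅
2(m) covers 0:m
3(h) covers 1:h
4(h) covers 3:h
5(j) covers 4:h
6(j) covers 5:j
7(j) covers 6:j
8(h) covers 7:j
floor of heap: 0:m, 1:h
completions by unplaced set U, small U first (add the entries for U minus each lowest piece of U):
  |U|=1: {2}:1  {8}:1
  |U|=2: {0,2}:1  {2,8}:2  {7,8}:1
  |U|=3: {0,2,8}:3  {2,7,8}:3  {6,7,8}:1
  |U|=4: {0,2,7,8}:6  {2,6,7,8}:4  {5,6,7,8}:1
  |U|=5: {0,2,6,7,8}:10  {2,5,6,7,8}:5  {4,5,6,7,8}:1
  |U|=6: {0,2,5,6,7,8}:15  {2,4,5,6,7,8}:6  {3,4,5,6,7,8}:1
  |U|=7: {0,2,4,5,6,7,8}:21  {1,3,4,5,6,7,8}:1  {2,3,4,5,6,7,8}:7
  start at 0(m): 8
  start at 1(h): 28
sum over floor = 36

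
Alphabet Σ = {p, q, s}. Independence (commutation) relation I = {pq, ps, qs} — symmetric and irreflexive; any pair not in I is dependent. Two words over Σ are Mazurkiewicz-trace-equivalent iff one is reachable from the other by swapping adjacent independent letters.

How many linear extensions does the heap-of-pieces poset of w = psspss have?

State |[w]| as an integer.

15

piece 0:p — minimal
piece 1:s — minimal
piece 2:s rests on {1:s}
piece 3:p rests on {0:p}
piece 4:s rests on {2:s}
piece 5:s rests on {4:s}
minimal pieces: {0:p, 1:s}
ways to finish when only these pieces remain (= sum over removing one remaining piece with nothing left below it):
  1 left: {3}→1  {5}→1
  2 left: {0,3}→1  {3,5}→2  {4,5}→1
  3 left: {0,3,5}→3  {2,4,5}→1  {3,4,5}→3
  4 left: {0,3,4,5}→6  {1,2,4,5}→1  {2,3,4,5}→4
  placing 0:p first → 5 extensions
  placing 1:s first → 10 extensions
total linear extensions = 15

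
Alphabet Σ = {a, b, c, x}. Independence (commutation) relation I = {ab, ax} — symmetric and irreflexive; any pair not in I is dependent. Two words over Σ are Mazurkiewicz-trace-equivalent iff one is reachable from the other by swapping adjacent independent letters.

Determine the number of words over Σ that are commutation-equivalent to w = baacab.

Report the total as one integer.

0(b) covers ∅
1(a) covers ∅
2(a) covers 1:a
3(c) covers 0:b, 2:a
4(a) covers 3:c
5(b) covers 3:c
floor of heap: 0:b, 1:a
completions by unplaced set U, small U first (add the entries for U minus each lowest piece of U):
  |U|=1: {4}:1  {5}:1
  |U|=2: {4,5}:2
  |U|=3: {3,4,5}:2
  |U|=4: {0,3,4,5}:2  {2,3,4,5}:2
  start at 0(b): 2
  start at 1(a): 4
sum over floor = 6

6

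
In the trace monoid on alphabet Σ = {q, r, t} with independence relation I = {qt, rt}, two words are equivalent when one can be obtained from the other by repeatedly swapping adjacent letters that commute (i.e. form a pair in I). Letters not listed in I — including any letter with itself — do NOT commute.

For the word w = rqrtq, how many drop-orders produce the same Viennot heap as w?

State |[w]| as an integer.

#0=r has no predecessor
#1=q depends on [0:r]
#2=r depends on [1:q]
#3=t has no predecessor
#4=q depends on [2:r]
sources: [0:r, 3:t]
N(rest) = Σ N(rest − s) over sources s of rest; N(one piece) = 1:
  size 1 → [3]=1  [4]=1
  size 2 → [2,4]=1  [3,4]=2
  size 3 → [1,2,4]=1  [2,3,4]=3
  first=0(r) contributes 4
  first=3(t) contributes 1
|[w]| = 5

5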